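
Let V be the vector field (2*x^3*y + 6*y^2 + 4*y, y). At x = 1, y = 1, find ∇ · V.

∂V₁/∂x = 6*x^2*y
∂V₂/∂y = 1
∇·V = 6*x^2*y + 1
At (1, 1): 7.

7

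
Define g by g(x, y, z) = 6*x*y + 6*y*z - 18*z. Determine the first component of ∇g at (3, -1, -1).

-6

(∇g)_1 = ∂g/∂x = 6*y
At (3, -1, -1): -6.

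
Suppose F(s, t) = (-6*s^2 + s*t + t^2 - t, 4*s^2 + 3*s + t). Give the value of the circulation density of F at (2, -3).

24

∂F₂/∂s = 8*s + 3
∂F₁/∂t = s + 2*t - 1
Scalar curl = 7*s - 2*t + 4
At (2, -3): 24.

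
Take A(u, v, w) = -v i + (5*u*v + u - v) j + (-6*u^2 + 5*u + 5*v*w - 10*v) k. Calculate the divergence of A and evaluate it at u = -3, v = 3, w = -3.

-1

∂A₁/∂u = 0
∂A₂/∂v = 5*u - 1
∂A₃/∂w = 5*v
∇·A = 5*u + 5*v - 1
At (-3, 3, -3): -1.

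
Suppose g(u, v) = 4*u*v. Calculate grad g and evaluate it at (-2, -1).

∂g/∂u = 4*v
∂g/∂v = 4*u
∇g = (4*v, 4*u)
At (-2, -1): (-4, -8).

(-4, -8)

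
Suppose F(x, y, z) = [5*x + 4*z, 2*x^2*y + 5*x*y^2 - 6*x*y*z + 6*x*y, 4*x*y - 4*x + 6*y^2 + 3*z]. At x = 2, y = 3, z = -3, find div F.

124

∂F₁/∂x = 5
∂F₂/∂y = 2*x^2 + 10*x*y - 6*x*z + 6*x
∂F₃/∂z = 3
∇·F = 2*x^2 + 10*x*y - 6*x*z + 6*x + 8
At (2, 3, -3): 124.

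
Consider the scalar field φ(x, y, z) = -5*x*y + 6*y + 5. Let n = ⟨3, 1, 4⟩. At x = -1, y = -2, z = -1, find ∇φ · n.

41

∂φ/∂x = -5*y
∂φ/∂y = -5*x + 6
∂φ/∂z = 0
∇φ at (-1, -2, -1) = (10, 11, 0)
∇φ · n = (10)(3) + (11)(1) + (0)(4) = 41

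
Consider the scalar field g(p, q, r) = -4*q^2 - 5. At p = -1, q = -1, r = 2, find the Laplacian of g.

-8

∂²g/∂p² = 0
∂²g/∂q² = -8
∂²g/∂r² = 0
∇²g = -8
At (-1, -1, 2): -8.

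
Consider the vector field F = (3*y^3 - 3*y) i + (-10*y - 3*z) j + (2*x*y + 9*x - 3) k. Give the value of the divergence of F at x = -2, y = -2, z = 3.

-10

∂F₁/∂x = 0
∂F₂/∂y = -10
∂F₃/∂z = 0
∇·F = -10
At (-2, -2, 3): -10.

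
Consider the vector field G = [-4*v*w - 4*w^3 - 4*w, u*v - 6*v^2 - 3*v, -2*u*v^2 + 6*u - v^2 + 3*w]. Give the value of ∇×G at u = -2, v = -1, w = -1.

(∇×G)₁ = ∂G₃/∂v − ∂G₂/∂w = -4*u*v - 2*v
(∇×G)₂ = ∂G₁/∂w − ∂G₃/∂u = 2*v^2 - 4*v - 12*w^2 - 10
(∇×G)₃ = ∂G₂/∂u − ∂G₁/∂v = v + 4*w
∇×G = (-4*u*v - 2*v, 2*v^2 - 4*v - 12*w^2 - 10, v + 4*w)
At (-2, -1, -1): (-6, -16, -5).

(-6, -16, -5)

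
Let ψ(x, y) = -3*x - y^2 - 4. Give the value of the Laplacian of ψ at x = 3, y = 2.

∂²ψ/∂x² = 0
∂²ψ/∂y² = -2
∇²ψ = -2
At (3, 2): -2.

-2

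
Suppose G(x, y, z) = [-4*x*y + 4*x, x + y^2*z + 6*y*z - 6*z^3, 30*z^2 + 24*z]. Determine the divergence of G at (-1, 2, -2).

∂G₁/∂x = -4*y + 4
∂G₂/∂y = 2*y*z + 6*z
∂G₃/∂z = 60*z + 24
∇·G = 2*y*z - 4*y + 66*z + 28
At (-1, 2, -2): -120.

-120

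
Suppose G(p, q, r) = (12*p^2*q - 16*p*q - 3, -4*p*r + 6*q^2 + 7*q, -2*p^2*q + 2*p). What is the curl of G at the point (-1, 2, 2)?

(∇×G)₁ = ∂G₃/∂q − ∂G₂/∂r = -2*p^2 + 4*p
(∇×G)₂ = ∂G₁/∂r − ∂G₃/∂p = 4*p*q - 2
(∇×G)₃ = ∂G₂/∂p − ∂G₁/∂q = -12*p^2 + 16*p - 4*r
∇×G = (-2*p^2 + 4*p, 4*p*q - 2, -12*p^2 + 16*p - 4*r)
At (-1, 2, 2): (-6, -10, -36).

(-6, -10, -36)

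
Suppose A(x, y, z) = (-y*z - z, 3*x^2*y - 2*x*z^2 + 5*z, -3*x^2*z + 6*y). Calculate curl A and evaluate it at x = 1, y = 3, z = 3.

(13, 14, 3)

(∇×A)₁ = ∂A₃/∂y − ∂A₂/∂z = 4*x*z + 1
(∇×A)₂ = ∂A₁/∂z − ∂A₃/∂x = 6*x*z - y - 1
(∇×A)₃ = ∂A₂/∂x − ∂A₁/∂y = 6*x*y - 2*z^2 + z
∇×A = (4*x*z + 1, 6*x*z - y - 1, 6*x*y - 2*z^2 + z)
At (1, 3, 3): (13, 14, 3).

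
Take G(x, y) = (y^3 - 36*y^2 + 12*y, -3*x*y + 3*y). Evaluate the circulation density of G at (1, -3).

∂G₂/∂x = -3*y
∂G₁/∂y = 3*y^2 - 72*y + 12
Scalar curl = -3*y^2 + 69*y - 12
At (1, -3): -246.

-246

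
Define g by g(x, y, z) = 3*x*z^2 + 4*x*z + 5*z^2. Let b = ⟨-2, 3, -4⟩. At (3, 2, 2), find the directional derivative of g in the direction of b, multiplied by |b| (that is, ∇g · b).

-312

∂g/∂x = 3*z^2 + 4*z
∂g/∂y = 0
∂g/∂z = 6*x*z + 4*x + 10*z
∇g at (3, 2, 2) = (20, 0, 68)
∇g · b = (20)(-2) + (0)(3) + (68)(-4) = -312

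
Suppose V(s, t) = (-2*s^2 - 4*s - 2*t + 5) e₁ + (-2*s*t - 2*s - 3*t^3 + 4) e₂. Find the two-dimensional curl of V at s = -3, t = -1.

∂V₂/∂s = -2*t - 2
∂V₁/∂t = -2
Scalar curl = -2*t
At (-3, -1): 2.

2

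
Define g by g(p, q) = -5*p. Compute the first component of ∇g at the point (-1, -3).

-5

(∇g)_1 = ∂g/∂p = -5
At (-1, -3): -5.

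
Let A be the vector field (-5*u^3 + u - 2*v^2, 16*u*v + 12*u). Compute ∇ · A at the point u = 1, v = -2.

2

∂A₁/∂u = -15*u^2 + 1
∂A₂/∂v = 16*u
∇·A = -15*u^2 + 16*u + 1
At (1, -2): 2.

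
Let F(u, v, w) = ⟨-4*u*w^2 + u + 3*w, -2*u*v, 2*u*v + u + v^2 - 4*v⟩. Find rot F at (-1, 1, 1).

(∇×F)₁ = ∂F₃/∂v − ∂F₂/∂w = 2*u + 2*v - 4
(∇×F)₂ = ∂F₁/∂w − ∂F₃/∂u = -8*u*w - 2*v + 2
(∇×F)₃ = ∂F₂/∂u − ∂F₁/∂v = -2*v
∇×F = (2*u + 2*v - 4, -8*u*w - 2*v + 2, -2*v)
At (-1, 1, 1): (-4, 8, -2).

(-4, 8, -2)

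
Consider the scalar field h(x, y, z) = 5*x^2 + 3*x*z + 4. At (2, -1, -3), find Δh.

10

∂²h/∂x² = 10
∂²h/∂y² = 0
∂²h/∂z² = 0
∇²h = 10
At (2, -1, -3): 10.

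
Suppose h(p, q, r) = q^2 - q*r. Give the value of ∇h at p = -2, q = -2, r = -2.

∂h/∂p = 0
∂h/∂q = 2*q - r
∂h/∂r = -q
∇h = (0, 2*q - r, -q)
At (-2, -2, -2): (0, -2, 2).

(0, -2, 2)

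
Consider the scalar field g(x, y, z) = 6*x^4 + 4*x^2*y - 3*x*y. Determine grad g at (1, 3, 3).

∂g/∂x = 24*x^3 + 8*x*y - 3*y
∂g/∂y = 4*x^2 - 3*x
∂g/∂z = 0
∇g = (24*x^3 + 8*x*y - 3*y, 4*x^2 - 3*x, 0)
At (1, 3, 3): (39, 1, 0).

(39, 1, 0)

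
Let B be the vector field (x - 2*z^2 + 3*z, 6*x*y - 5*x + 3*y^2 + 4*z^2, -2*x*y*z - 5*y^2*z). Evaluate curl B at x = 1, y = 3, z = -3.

(120, -3, 13)

(∇×B)₁ = ∂B₃/∂y − ∂B₂/∂z = -2*x*z - 10*y*z - 8*z
(∇×B)₂ = ∂B₁/∂z − ∂B₃/∂x = 2*y*z - 4*z + 3
(∇×B)₃ = ∂B₂/∂x − ∂B₁/∂y = 6*y - 5
∇×B = (-2*x*z - 10*y*z - 8*z, 2*y*z - 4*z + 3, 6*y - 5)
At (1, 3, -3): (120, -3, 13).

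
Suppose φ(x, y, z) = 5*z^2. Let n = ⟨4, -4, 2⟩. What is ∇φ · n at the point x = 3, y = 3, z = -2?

∂φ/∂x = 0
∂φ/∂y = 0
∂φ/∂z = 10*z
∇φ at (3, 3, -2) = (0, 0, -20)
∇φ · n = (0)(4) + (0)(-4) + (-20)(2) = -40

-40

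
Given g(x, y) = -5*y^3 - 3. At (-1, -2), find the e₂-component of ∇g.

(∇g)_2 = ∂g/∂y = -15*y^2
At (-1, -2): -60.

-60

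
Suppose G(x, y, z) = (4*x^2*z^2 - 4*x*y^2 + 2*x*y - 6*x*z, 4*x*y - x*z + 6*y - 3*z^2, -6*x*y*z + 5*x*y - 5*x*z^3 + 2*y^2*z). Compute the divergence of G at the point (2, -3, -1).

∂G₁/∂x = 8*x*z^2 - 4*y^2 + 2*y - 6*z
∂G₂/∂y = 4*x + 6
∂G₃/∂z = -6*x*y - 15*x*z^2 + 2*y^2
∇·G = -6*x*y - 7*x*z^2 + 4*x - 2*y^2 + 2*y - 6*z + 6
At (2, -3, -1): 18.

18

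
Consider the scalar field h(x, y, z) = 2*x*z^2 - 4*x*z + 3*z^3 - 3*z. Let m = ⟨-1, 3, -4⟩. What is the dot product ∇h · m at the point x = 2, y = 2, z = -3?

∂h/∂x = 2*z^2 - 4*z
∂h/∂y = 0
∂h/∂z = 4*x*z - 4*x + 9*z^2 - 3
∇h at (2, 2, -3) = (30, 0, 46)
∇h · m = (30)(-1) + (0)(3) + (46)(-4) = -214

-214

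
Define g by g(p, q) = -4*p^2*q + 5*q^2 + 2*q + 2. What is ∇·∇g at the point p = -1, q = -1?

18

∂²g/∂p² = -8*q
∂²g/∂q² = 10
∇²g = -8*q + 10
At (-1, -1): 18.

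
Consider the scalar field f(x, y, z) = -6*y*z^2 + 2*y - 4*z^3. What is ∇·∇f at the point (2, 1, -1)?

12

∂²f/∂x² = 0
∂²f/∂y² = 0
∂²f/∂z² = -12*(y + 2*z)
∇²f = -12*y - 24*z
At (2, 1, -1): 12.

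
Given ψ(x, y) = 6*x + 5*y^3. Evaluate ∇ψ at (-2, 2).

(6, 60)

∂ψ/∂x = 6
∂ψ/∂y = 15*y^2
∇ψ = (6, 15*y^2)
At (-2, 2): (6, 60).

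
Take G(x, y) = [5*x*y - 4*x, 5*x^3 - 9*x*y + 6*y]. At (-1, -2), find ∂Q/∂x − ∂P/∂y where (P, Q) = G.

∂G₂/∂x = 15*x^2 - 9*y
∂G₁/∂y = 5*x
Scalar curl = 15*x^2 - 5*x - 9*y
At (-1, -2): 38.

38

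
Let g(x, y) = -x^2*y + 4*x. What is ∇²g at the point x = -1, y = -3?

∂²g/∂x² = -2*y
∂²g/∂y² = 0
∇²g = -2*y
At (-1, -3): 6.

6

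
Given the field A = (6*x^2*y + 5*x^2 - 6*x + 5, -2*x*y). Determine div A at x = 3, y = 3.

126

∂A₁/∂x = 12*x*y + 10*x - 6
∂A₂/∂y = -2*x
∇·A = 12*x*y + 8*x - 6
At (3, 3): 126.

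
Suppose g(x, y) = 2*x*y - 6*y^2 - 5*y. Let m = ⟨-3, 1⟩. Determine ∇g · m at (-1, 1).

∂g/∂x = 2*y
∂g/∂y = 2*x - 12*y - 5
∇g at (-1, 1) = (2, -19)
∇g · m = (2)(-3) + (-19)(1) = -25

-25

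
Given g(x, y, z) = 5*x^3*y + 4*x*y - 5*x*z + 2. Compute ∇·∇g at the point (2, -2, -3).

∂²g/∂x² = 30*x*y
∂²g/∂y² = 0
∂²g/∂z² = 0
∇²g = 30*x*y
At (2, -2, -3): -120.

-120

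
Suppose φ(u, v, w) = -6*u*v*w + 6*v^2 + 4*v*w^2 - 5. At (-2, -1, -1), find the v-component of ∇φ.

-20

(∇φ)_2 = ∂φ/∂v = -6*u*w + 12*v + 4*w^2
At (-2, -1, -1): -20.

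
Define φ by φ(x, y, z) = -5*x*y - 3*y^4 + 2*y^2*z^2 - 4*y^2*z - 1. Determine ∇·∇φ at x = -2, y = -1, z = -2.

0

∂²φ/∂x² = 0
∂²φ/∂y² = 4*(-9*y^2 + z^2 - 2*z)
∂²φ/∂z² = 4*y^2
∇²φ = -32*y^2 + 4*z^2 - 8*z
At (-2, -1, -2): 0.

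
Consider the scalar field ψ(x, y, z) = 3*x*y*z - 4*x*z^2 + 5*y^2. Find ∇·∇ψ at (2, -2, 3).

∂²ψ/∂x² = 0
∂²ψ/∂y² = 10
∂²ψ/∂z² = -8*x
∇²ψ = -8*x + 10
At (2, -2, 3): -6.

-6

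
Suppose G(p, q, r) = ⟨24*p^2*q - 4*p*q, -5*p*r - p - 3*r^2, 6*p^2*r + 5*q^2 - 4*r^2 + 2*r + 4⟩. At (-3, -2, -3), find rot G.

(∇×G)₁ = ∂G₃/∂q − ∂G₂/∂r = 5*p + 10*q + 6*r
(∇×G)₂ = ∂G₁/∂r − ∂G₃/∂p = -12*p*r
(∇×G)₃ = ∂G₂/∂p − ∂G₁/∂q = -24*p^2 + 4*p - 5*r - 1
∇×G = (5*p + 10*q + 6*r, -12*p*r, -24*p^2 + 4*p - 5*r - 1)
At (-3, -2, -3): (-53, -108, -214).

(-53, -108, -214)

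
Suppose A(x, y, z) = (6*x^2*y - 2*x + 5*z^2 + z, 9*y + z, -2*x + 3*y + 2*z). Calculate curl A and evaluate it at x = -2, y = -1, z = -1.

(2, -7, -24)

(∇×A)₁ = ∂A₃/∂y − ∂A₂/∂z = 2
(∇×A)₂ = ∂A₁/∂z − ∂A₃/∂x = 10*z + 3
(∇×A)₃ = ∂A₂/∂x − ∂A₁/∂y = -6*x^2
∇×A = (2, 10*z + 3, -6*x^2)
At (-2, -1, -1): (2, -7, -24).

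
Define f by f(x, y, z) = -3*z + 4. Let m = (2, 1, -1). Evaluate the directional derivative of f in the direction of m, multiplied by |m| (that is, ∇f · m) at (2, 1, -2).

∂f/∂x = 0
∂f/∂y = 0
∂f/∂z = -3
∇f at (2, 1, -2) = (0, 0, -3)
∇f · m = (0)(2) + (0)(1) + (-3)(-1) = 3

3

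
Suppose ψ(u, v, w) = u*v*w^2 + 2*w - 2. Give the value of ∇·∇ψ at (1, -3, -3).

-6

∂²ψ/∂u² = 0
∂²ψ/∂v² = 0
∂²ψ/∂w² = 2*u*v
∇²ψ = 2*u*v
At (1, -3, -3): -6.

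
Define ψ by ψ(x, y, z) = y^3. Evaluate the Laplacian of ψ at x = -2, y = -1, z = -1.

∂²ψ/∂x² = 0
∂²ψ/∂y² = 6*y
∂²ψ/∂z² = 0
∇²ψ = 6*y
At (-2, -1, -1): -6.

-6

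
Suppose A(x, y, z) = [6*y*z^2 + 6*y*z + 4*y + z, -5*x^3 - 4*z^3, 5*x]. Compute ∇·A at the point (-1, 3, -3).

0

∂A₁/∂x = 0
∂A₂/∂y = 0
∂A₃/∂z = 0
∇·A = 0
At (-1, 3, -3): 0.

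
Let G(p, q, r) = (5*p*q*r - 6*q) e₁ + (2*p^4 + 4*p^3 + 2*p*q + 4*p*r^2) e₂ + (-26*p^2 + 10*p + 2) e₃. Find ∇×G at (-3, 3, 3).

(∇×G)₁ = ∂G₃/∂q − ∂G₂/∂r = -8*p*r
(∇×G)₂ = ∂G₁/∂r − ∂G₃/∂p = 5*p*q + 52*p - 10
(∇×G)₃ = ∂G₂/∂p − ∂G₁/∂q = 8*p^3 + 12*p^2 - 5*p*r + 2*q + 4*r^2 + 6
∇×G = (-8*p*r, 5*p*q + 52*p - 10, 8*p^3 + 12*p^2 - 5*p*r + 2*q + 4*r^2 + 6)
At (-3, 3, 3): (72, -211, -15).

(72, -211, -15)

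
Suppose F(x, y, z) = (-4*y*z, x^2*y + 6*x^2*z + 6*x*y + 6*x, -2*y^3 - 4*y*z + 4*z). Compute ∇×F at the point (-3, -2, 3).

(-90, 8, -90)

(∇×F)₁ = ∂F₃/∂y − ∂F₂/∂z = -6*x^2 - 6*y^2 - 4*z
(∇×F)₂ = ∂F₁/∂z − ∂F₃/∂x = -4*y
(∇×F)₃ = ∂F₂/∂x − ∂F₁/∂y = 2*x*y + 12*x*z + 6*y + 4*z + 6
∇×F = (-6*x^2 - 6*y^2 - 4*z, -4*y, 2*x*y + 12*x*z + 6*y + 4*z + 6)
At (-3, -2, 3): (-90, 8, -90).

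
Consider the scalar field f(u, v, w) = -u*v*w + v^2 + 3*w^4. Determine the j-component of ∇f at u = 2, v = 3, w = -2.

(∇f)_2 = ∂f/∂v = -u*w + 2*v
At (2, 3, -2): 10.

10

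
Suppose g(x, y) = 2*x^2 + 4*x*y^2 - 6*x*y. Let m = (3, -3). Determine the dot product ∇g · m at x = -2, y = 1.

-18

∂g/∂x = 4*x + 4*y^2 - 6*y
∂g/∂y = 8*x*y - 6*x
∇g at (-2, 1) = (-10, -4)
∇g · m = (-10)(3) + (-4)(-3) = -18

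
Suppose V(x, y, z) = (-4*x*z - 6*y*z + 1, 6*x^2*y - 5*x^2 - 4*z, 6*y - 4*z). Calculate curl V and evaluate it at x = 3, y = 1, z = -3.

(10, -18, -12)

(∇×V)₁ = ∂V₃/∂y − ∂V₂/∂z = 10
(∇×V)₂ = ∂V₁/∂z − ∂V₃/∂x = -4*x - 6*y
(∇×V)₃ = ∂V₂/∂x − ∂V₁/∂y = 12*x*y - 10*x + 6*z
∇×V = (10, -4*x - 6*y, 12*x*y - 10*x + 6*z)
At (3, 1, -3): (10, -18, -12).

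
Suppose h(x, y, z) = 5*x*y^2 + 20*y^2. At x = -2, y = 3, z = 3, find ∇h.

∂h/∂x = 5*y^2
∂h/∂y = 10*x*y + 40*y
∂h/∂z = 0
∇h = (5*y^2, 10*x*y + 40*y, 0)
At (-2, 3, 3): (45, 60, 0).

(45, 60, 0)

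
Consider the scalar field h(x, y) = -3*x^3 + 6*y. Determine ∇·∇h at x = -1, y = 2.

∂²h/∂x² = -18*x
∂²h/∂y² = 0
∇²h = -18*x
At (-1, 2): 18.

18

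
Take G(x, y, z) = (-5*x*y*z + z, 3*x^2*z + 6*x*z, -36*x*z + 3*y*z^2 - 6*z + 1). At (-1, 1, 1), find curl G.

(6, 42, -5)

(∇×G)₁ = ∂G₃/∂y − ∂G₂/∂z = -3*x^2 - 6*x + 3*z^2
(∇×G)₂ = ∂G₁/∂z − ∂G₃/∂x = -5*x*y + 36*z + 1
(∇×G)₃ = ∂G₂/∂x − ∂G₁/∂y = 11*x*z + 6*z
∇×G = (-3*x^2 - 6*x + 3*z^2, -5*x*y + 36*z + 1, 11*x*z + 6*z)
At (-1, 1, 1): (6, 42, -5).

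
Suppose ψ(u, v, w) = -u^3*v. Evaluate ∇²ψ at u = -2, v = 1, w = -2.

∂²ψ/∂u² = -6*u*v
∂²ψ/∂v² = 0
∂²ψ/∂w² = 0
∇²ψ = -6*u*v
At (-2, 1, -2): 12.

12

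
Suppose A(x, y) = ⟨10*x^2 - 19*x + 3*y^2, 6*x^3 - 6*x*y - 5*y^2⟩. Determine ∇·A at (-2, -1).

∂A₁/∂x = 20*x - 19
∂A₂/∂y = -6*x - 10*y
∇·A = 14*x - 10*y - 19
At (-2, -1): -37.

-37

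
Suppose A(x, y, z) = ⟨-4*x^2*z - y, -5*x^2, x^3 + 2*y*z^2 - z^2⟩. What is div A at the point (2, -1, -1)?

22

∂A₁/∂x = -8*x*z
∂A₂/∂y = 0
∂A₃/∂z = 4*y*z - 2*z
∇·A = -8*x*z + 4*y*z - 2*z
At (2, -1, -1): 22.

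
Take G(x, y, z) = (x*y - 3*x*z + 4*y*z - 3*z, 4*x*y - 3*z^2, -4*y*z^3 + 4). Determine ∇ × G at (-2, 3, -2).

(∇×G)₁ = ∂G₃/∂y − ∂G₂/∂z = -4*z^3 + 6*z
(∇×G)₂ = ∂G₁/∂z − ∂G₃/∂x = -3*x + 4*y - 3
(∇×G)₃ = ∂G₂/∂x − ∂G₁/∂y = -x + 4*y - 4*z
∇×G = (-4*z^3 + 6*z, -3*x + 4*y - 3, -x + 4*y - 4*z)
At (-2, 3, -2): (20, 15, 22).

(20, 15, 22)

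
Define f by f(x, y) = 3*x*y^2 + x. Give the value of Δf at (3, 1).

∂²f/∂x² = 0
∂²f/∂y² = 6*x
∇²f = 6*x
At (3, 1): 18.

18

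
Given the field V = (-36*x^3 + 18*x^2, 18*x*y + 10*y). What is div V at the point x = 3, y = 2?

∂V₁/∂x = -108*x^2 + 36*x
∂V₂/∂y = 18*x + 10
∇·V = -108*x^2 + 54*x + 10
At (3, 2): -800.

-800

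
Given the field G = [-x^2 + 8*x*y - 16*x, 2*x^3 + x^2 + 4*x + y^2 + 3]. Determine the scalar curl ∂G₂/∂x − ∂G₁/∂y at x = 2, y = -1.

∂G₂/∂x = 6*x^2 + 2*x + 4
∂G₁/∂y = 8*x
Scalar curl = 6*x^2 - 6*x + 4
At (2, -1): 16.

16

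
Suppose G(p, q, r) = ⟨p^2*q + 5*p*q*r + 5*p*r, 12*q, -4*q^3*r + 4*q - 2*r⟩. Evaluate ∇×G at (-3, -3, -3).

(∇×G)₁ = ∂G₃/∂q − ∂G₂/∂r = -12*q^2*r + 4
(∇×G)₂ = ∂G₁/∂r − ∂G₃/∂p = 5*p*q + 5*p
(∇×G)₃ = ∂G₂/∂p − ∂G₁/∂q = -p^2 - 5*p*r
∇×G = (-12*q^2*r + 4, 5*p*q + 5*p, -p^2 - 5*p*r)
At (-3, -3, -3): (328, 30, -54).

(328, 30, -54)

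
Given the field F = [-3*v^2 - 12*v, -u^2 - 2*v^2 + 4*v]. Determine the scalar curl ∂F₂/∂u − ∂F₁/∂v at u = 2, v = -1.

∂F₂/∂u = -2*u
∂F₁/∂v = -6*v - 12
Scalar curl = -2*u + 6*v + 12
At (2, -1): 2.

2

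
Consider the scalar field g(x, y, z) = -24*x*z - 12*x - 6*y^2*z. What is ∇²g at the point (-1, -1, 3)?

-36

∂²g/∂x² = 0
∂²g/∂y² = -12*z
∂²g/∂z² = 0
∇²g = -12*z
At (-1, -1, 3): -36.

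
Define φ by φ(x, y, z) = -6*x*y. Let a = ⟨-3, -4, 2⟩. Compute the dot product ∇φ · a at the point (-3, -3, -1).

∂φ/∂x = -6*y
∂φ/∂y = -6*x
∂φ/∂z = 0
∇φ at (-3, -3, -1) = (18, 18, 0)
∇φ · a = (18)(-3) + (18)(-4) + (0)(2) = -126

-126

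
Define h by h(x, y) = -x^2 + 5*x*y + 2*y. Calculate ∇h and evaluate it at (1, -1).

(-7, 7)

∂h/∂x = -2*x + 5*y
∂h/∂y = 5*x + 2
∇h = (-2*x + 5*y, 5*x + 2)
At (1, -1): (-7, 7).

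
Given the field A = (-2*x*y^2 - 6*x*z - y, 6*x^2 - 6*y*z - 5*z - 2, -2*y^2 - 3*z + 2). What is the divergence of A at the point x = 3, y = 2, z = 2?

∂A₁/∂x = -2*y^2 - 6*z
∂A₂/∂y = -6*z
∂A₃/∂z = -3
∇·A = -2*y^2 - 12*z - 3
At (3, 2, 2): -35.

-35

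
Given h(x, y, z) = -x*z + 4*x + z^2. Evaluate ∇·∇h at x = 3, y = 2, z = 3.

2

∂²h/∂x² = 0
∂²h/∂y² = 0
∂²h/∂z² = 2
∇²h = 2
At (3, 2, 3): 2.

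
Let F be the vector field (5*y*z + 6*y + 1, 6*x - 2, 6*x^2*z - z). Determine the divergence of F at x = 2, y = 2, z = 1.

∂F₁/∂x = 0
∂F₂/∂y = 0
∂F₃/∂z = 6*x^2 - 1
∇·F = 6*x^2 - 1
At (2, 2, 1): 23.

23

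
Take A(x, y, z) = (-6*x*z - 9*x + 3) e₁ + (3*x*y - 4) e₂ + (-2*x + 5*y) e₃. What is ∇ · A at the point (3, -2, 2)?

-12

∂A₁/∂x = -6*z - 9
∂A₂/∂y = 3*x
∂A₃/∂z = 0
∇·A = 3*x - 6*z - 9
At (3, -2, 2): -12.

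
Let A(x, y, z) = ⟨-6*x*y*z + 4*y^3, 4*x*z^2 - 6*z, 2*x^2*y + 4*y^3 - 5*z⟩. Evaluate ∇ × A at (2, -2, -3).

(110, 40, -48)

(∇×A)₁ = ∂A₃/∂y − ∂A₂/∂z = 2*x^2 - 8*x*z + 12*y^2 + 6
(∇×A)₂ = ∂A₁/∂z − ∂A₃/∂x = -10*x*y
(∇×A)₃ = ∂A₂/∂x − ∂A₁/∂y = 6*x*z - 12*y^2 + 4*z^2
∇×A = (2*x^2 - 8*x*z + 12*y^2 + 6, -10*x*y, 6*x*z - 12*y^2 + 4*z^2)
At (2, -2, -3): (110, 40, -48).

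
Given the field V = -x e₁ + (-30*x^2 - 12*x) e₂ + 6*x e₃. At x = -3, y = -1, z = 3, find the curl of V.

(∇×V)₁ = ∂V₃/∂y − ∂V₂/∂z = 0
(∇×V)₂ = ∂V₁/∂z − ∂V₃/∂x = -6
(∇×V)₃ = ∂V₂/∂x − ∂V₁/∂y = -60*x - 12
∇×V = (0, -6, -60*x - 12)
At (-3, -1, 3): (0, -6, 168).

(0, -6, 168)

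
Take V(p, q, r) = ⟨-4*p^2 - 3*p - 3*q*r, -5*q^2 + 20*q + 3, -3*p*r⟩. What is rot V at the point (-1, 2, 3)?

(∇×V)₁ = ∂V₃/∂q − ∂V₂/∂r = 0
(∇×V)₂ = ∂V₁/∂r − ∂V₃/∂p = -3*q + 3*r
(∇×V)₃ = ∂V₂/∂p − ∂V₁/∂q = 3*r
∇×V = (0, -3*q + 3*r, 3*r)
At (-1, 2, 3): (0, 3, 9).

(0, 3, 9)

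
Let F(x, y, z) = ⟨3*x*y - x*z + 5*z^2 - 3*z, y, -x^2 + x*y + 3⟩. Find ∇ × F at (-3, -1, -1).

(∇×F)₁ = ∂F₃/∂y − ∂F₂/∂z = x
(∇×F)₂ = ∂F₁/∂z − ∂F₃/∂x = x - y + 10*z - 3
(∇×F)₃ = ∂F₂/∂x − ∂F₁/∂y = -3*x
∇×F = (x, x - y + 10*z - 3, -3*x)
At (-3, -1, -1): (-3, -15, 9).

(-3, -15, 9)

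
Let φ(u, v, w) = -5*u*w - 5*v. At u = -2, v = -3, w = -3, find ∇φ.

∂φ/∂u = -5*w
∂φ/∂v = -5
∂φ/∂w = -5*u
∇φ = (-5*w, -5, -5*u)
At (-2, -3, -3): (15, -5, 10).

(15, -5, 10)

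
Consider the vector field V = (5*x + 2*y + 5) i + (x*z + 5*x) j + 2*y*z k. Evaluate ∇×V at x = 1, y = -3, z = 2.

(3, 0, 5)

(∇×V)₁ = ∂V₃/∂y − ∂V₂/∂z = -x + 2*z
(∇×V)₂ = ∂V₁/∂z − ∂V₃/∂x = 0
(∇×V)₃ = ∂V₂/∂x − ∂V₁/∂y = z + 3
∇×V = (-x + 2*z, 0, z + 3)
At (1, -3, 2): (3, 0, 5).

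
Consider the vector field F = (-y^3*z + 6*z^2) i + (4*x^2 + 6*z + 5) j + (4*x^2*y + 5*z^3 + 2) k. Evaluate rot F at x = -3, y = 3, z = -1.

(∇×F)₁ = ∂F₃/∂y − ∂F₂/∂z = 4*x^2 - 6
(∇×F)₂ = ∂F₁/∂z − ∂F₃/∂x = -8*x*y - y^3 + 12*z
(∇×F)₃ = ∂F₂/∂x − ∂F₁/∂y = 8*x + 3*y^2*z
∇×F = (4*x^2 - 6, -8*x*y - y^3 + 12*z, 8*x + 3*y^2*z)
At (-3, 3, -1): (30, 33, -51).

(30, 33, -51)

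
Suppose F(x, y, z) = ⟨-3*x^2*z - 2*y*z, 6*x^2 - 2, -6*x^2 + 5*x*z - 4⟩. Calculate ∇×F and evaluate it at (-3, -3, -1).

(0, -52, -38)

(∇×F)₁ = ∂F₃/∂y − ∂F₂/∂z = 0
(∇×F)₂ = ∂F₁/∂z − ∂F₃/∂x = -3*x^2 + 12*x - 2*y - 5*z
(∇×F)₃ = ∂F₂/∂x − ∂F₁/∂y = 12*x + 2*z
∇×F = (0, -3*x^2 + 12*x - 2*y - 5*z, 12*x + 2*z)
At (-3, -3, -1): (0, -52, -38).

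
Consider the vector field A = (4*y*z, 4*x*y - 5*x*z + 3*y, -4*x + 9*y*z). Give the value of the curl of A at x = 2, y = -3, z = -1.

(∇×A)₁ = ∂A₃/∂y − ∂A₂/∂z = 5*x + 9*z
(∇×A)₂ = ∂A₁/∂z − ∂A₃/∂x = 4*y + 4
(∇×A)₃ = ∂A₂/∂x − ∂A₁/∂y = 4*y - 9*z
∇×A = (5*x + 9*z, 4*y + 4, 4*y - 9*z)
At (2, -3, -1): (1, -8, -3).

(1, -8, -3)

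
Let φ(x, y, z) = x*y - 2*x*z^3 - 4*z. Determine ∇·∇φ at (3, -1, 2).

-72

∂²φ/∂x² = 0
∂²φ/∂y² = 0
∂²φ/∂z² = -12*x*z
∇²φ = -12*x*z
At (3, -1, 2): -72.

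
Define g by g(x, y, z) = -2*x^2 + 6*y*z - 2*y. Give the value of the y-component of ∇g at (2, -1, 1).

4

(∇g)_2 = ∂g/∂y = 6*z - 2
At (2, -1, 1): 4.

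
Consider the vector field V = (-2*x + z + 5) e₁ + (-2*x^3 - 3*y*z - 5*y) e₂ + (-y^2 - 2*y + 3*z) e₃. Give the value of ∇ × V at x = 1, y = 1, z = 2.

(-1, 1, -6)

(∇×V)₁ = ∂V₃/∂y − ∂V₂/∂z = y - 2
(∇×V)₂ = ∂V₁/∂z − ∂V₃/∂x = 1
(∇×V)₃ = ∂V₂/∂x − ∂V₁/∂y = -6*x^2
∇×V = (y - 2, 1, -6*x^2)
At (1, 1, 2): (-1, 1, -6).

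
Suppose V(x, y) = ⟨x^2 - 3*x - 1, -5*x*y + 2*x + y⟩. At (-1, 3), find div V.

∂V₁/∂x = 2*x - 3
∂V₂/∂y = -5*x + 1
∇·V = -3*x - 2
At (-1, 3): 1.

1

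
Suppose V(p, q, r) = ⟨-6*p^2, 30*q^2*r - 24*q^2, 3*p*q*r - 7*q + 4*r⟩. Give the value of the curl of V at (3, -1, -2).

(-55, -6, 0)

(∇×V)₁ = ∂V₃/∂q − ∂V₂/∂r = 3*p*r - 30*q^2 - 7
(∇×V)₂ = ∂V₁/∂r − ∂V₃/∂p = -3*q*r
(∇×V)₃ = ∂V₂/∂p − ∂V₁/∂q = 0
∇×V = (3*p*r - 30*q^2 - 7, -3*q*r, 0)
At (3, -1, -2): (-55, -6, 0).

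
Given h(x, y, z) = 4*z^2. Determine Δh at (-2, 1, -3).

8

∂²h/∂x² = 0
∂²h/∂y² = 0
∂²h/∂z² = 8
∇²h = 8
At (-2, 1, -3): 8.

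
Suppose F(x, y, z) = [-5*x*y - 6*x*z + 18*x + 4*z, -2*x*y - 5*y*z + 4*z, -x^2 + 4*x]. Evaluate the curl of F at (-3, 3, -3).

(11, 12, -21)

(∇×F)₁ = ∂F₃/∂y − ∂F₂/∂z = 5*y - 4
(∇×F)₂ = ∂F₁/∂z − ∂F₃/∂x = -4*x
(∇×F)₃ = ∂F₂/∂x − ∂F₁/∂y = 5*x - 2*y
∇×F = (5*y - 4, -4*x, 5*x - 2*y)
At (-3, 3, -3): (11, 12, -21).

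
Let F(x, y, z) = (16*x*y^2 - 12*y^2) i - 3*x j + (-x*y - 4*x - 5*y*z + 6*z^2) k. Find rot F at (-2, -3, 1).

(-3, 1, -267)

(∇×F)₁ = ∂F₃/∂y − ∂F₂/∂z = -x - 5*z
(∇×F)₂ = ∂F₁/∂z − ∂F₃/∂x = y + 4
(∇×F)₃ = ∂F₂/∂x − ∂F₁/∂y = -32*x*y + 24*y - 3
∇×F = (-x - 5*z, y + 4, -32*x*y + 24*y - 3)
At (-2, -3, 1): (-3, 1, -267).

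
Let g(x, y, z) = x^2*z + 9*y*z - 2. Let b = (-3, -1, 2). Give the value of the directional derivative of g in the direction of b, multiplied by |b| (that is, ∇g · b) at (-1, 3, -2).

∂g/∂x = 2*x*z
∂g/∂y = 9*z
∂g/∂z = x^2 + 9*y
∇g at (-1, 3, -2) = (4, -18, 28)
∇g · b = (4)(-3) + (-18)(-1) + (28)(2) = 62

62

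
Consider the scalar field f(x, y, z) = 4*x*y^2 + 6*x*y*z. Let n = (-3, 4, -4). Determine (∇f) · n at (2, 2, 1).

∂f/∂x = 4*y^2 + 6*y*z
∂f/∂y = 8*x*y + 6*x*z
∂f/∂z = 6*x*y
∇f at (2, 2, 1) = (28, 44, 24)
∇f · n = (28)(-3) + (44)(4) + (24)(-4) = -4

-4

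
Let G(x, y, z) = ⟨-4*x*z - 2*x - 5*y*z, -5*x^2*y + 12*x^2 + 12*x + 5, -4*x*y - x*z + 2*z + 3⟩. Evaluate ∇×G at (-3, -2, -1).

(∇×G)₁ = ∂G₃/∂y − ∂G₂/∂z = -4*x
(∇×G)₂ = ∂G₁/∂z − ∂G₃/∂x = -4*x - y + z
(∇×G)₃ = ∂G₂/∂x − ∂G₁/∂y = -10*x*y + 24*x + 5*z + 12
∇×G = (-4*x, -4*x - y + z, -10*x*y + 24*x + 5*z + 12)
At (-3, -2, -1): (12, 13, -125).

(12, 13, -125)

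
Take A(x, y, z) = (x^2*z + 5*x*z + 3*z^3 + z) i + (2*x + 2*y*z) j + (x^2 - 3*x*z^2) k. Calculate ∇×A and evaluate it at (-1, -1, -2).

(∇×A)₁ = ∂A₃/∂y − ∂A₂/∂z = -2*y
(∇×A)₂ = ∂A₁/∂z − ∂A₃/∂x = x^2 + 3*x + 12*z^2 + 1
(∇×A)₃ = ∂A₂/∂x − ∂A₁/∂y = 2
∇×A = (-2*y, x^2 + 3*x + 12*z^2 + 1, 2)
At (-1, -1, -2): (2, 47, 2).

(2, 47, 2)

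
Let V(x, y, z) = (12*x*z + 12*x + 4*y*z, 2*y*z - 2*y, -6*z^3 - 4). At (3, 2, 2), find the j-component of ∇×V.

44

(∇×V)_2 = ∂V₁/∂z − ∂V₃/∂x
= 12*x + 4*y − (0)
= 12*x + 4*y
At (3, 2, 2): 44.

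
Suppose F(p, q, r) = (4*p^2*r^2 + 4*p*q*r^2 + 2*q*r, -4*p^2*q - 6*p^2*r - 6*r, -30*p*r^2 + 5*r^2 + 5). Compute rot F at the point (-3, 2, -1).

(60, 10, 26)

(∇×F)₁ = ∂F₃/∂q − ∂F₂/∂r = 6*p^2 + 6
(∇×F)₂ = ∂F₁/∂r − ∂F₃/∂p = 8*p^2*r + 8*p*q*r + 2*q + 30*r^2
(∇×F)₃ = ∂F₂/∂p − ∂F₁/∂q = -8*p*q - 4*p*r^2 - 12*p*r - 2*r
∇×F = (6*p^2 + 6, 8*p^2*r + 8*p*q*r + 2*q + 30*r^2, -8*p*q - 4*p*r^2 - 12*p*r - 2*r)
At (-3, 2, -1): (60, 10, 26).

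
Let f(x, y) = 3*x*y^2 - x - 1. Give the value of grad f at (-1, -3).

∂f/∂x = 3*y^2 - 1
∂f/∂y = 6*x*y
∇f = (3*y^2 - 1, 6*x*y)
At (-1, -3): (26, 18).

(26, 18)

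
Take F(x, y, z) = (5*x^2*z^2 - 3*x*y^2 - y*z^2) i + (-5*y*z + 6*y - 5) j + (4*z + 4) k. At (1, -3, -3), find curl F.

(-15, -48, -9)

(∇×F)₁ = ∂F₃/∂y − ∂F₂/∂z = 5*y
(∇×F)₂ = ∂F₁/∂z − ∂F₃/∂x = 10*x^2*z - 2*y*z
(∇×F)₃ = ∂F₂/∂x − ∂F₁/∂y = 6*x*y + z^2
∇×F = (5*y, 10*x^2*z - 2*y*z, 6*x*y + z^2)
At (1, -3, -3): (-15, -48, -9).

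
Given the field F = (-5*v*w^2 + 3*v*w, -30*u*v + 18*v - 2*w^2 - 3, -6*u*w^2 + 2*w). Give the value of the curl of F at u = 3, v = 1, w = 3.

(12, 27, 6)

(∇×F)₁ = ∂F₃/∂v − ∂F₂/∂w = 4*w
(∇×F)₂ = ∂F₁/∂w − ∂F₃/∂u = -10*v*w + 3*v + 6*w^2
(∇×F)₃ = ∂F₂/∂u − ∂F₁/∂v = -30*v + 5*w^2 - 3*w
∇×F = (4*w, -10*v*w + 3*v + 6*w^2, -30*v + 5*w^2 - 3*w)
At (3, 1, 3): (12, 27, 6).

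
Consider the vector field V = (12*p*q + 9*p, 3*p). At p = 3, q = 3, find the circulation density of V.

∂V₂/∂p = 3
∂V₁/∂q = 12*p
Scalar curl = -12*p + 3
At (3, 3): -33.

-33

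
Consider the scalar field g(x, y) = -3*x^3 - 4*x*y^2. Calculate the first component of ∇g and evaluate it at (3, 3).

-117

(∇g)_1 = ∂g/∂x = -9*x^2 - 4*y^2
At (3, 3): -117.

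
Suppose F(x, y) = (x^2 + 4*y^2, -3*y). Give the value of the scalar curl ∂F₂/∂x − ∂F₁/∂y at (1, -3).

∂F₂/∂x = 0
∂F₁/∂y = 8*y
Scalar curl = -8*y
At (1, -3): 24.

24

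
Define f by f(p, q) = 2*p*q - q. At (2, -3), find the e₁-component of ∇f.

(∇f)_1 = ∂f/∂p = 2*q
At (2, -3): -6.

-6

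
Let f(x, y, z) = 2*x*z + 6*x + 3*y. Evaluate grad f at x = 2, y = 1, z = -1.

∂f/∂x = 2*z + 6
∂f/∂y = 3
∂f/∂z = 2*x
∇f = (2*z + 6, 3, 2*x)
At (2, 1, -1): (4, 3, 4).

(4, 3, 4)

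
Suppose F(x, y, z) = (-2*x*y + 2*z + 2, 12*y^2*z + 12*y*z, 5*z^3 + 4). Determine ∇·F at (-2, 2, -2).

-64

∂F₁/∂x = -2*y
∂F₂/∂y = 24*y*z + 12*z
∂F₃/∂z = 15*z^2
∇·F = 24*y*z - 2*y + 15*z^2 + 12*z
At (-2, 2, -2): -64.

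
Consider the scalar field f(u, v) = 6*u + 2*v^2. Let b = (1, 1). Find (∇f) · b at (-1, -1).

∂f/∂u = 6
∂f/∂v = 4*v
∇f at (-1, -1) = (6, -4)
∇f · b = (6)(1) + (-4)(1) = 2

2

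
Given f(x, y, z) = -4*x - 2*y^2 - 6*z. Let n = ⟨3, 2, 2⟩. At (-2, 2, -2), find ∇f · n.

-40

∂f/∂x = -4
∂f/∂y = -4*y
∂f/∂z = -6
∇f at (-2, 2, -2) = (-4, -8, -6)
∇f · n = (-4)(3) + (-8)(2) + (-6)(2) = -40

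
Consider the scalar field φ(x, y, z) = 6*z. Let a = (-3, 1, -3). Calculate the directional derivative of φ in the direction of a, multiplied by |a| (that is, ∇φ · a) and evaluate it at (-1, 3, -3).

∂φ/∂x = 0
∂φ/∂y = 0
∂φ/∂z = 6
∇φ at (-1, 3, -3) = (0, 0, 6)
∇φ · a = (0)(-3) + (0)(1) + (6)(-3) = -18

-18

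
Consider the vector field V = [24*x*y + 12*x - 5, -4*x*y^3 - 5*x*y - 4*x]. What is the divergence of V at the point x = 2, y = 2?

∂V₁/∂x = 24*y + 12
∂V₂/∂y = -12*x*y^2 - 5*x
∇·V = -12*x*y^2 - 5*x + 24*y + 12
At (2, 2): -46.

-46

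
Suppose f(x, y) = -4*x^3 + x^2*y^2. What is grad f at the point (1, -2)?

∂f/∂x = -12*x^2 + 2*x*y^2
∂f/∂y = 2*x^2*y
∇f = (-12*x^2 + 2*x*y^2, 2*x^2*y)
At (1, -2): (-4, -4).

(-4, -4)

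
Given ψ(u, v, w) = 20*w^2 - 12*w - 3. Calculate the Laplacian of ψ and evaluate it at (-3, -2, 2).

40

∂²ψ/∂u² = 0
∂²ψ/∂v² = 0
∂²ψ/∂w² = 40
∇²ψ = 40
At (-3, -2, 2): 40.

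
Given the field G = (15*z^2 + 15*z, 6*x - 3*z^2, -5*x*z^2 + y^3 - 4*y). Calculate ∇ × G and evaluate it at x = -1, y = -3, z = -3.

(5, -30, 6)

(∇×G)₁ = ∂G₃/∂y − ∂G₂/∂z = 3*y^2 + 6*z - 4
(∇×G)₂ = ∂G₁/∂z − ∂G₃/∂x = 5*z^2 + 30*z + 15
(∇×G)₃ = ∂G₂/∂x − ∂G₁/∂y = 6
∇×G = (3*y^2 + 6*z - 4, 5*z^2 + 30*z + 15, 6)
At (-1, -3, -3): (5, -30, 6).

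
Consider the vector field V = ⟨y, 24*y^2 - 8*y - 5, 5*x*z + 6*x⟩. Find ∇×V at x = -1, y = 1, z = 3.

(∇×V)₁ = ∂V₃/∂y − ∂V₂/∂z = 0
(∇×V)₂ = ∂V₁/∂z − ∂V₃/∂x = -5*z - 6
(∇×V)₃ = ∂V₂/∂x − ∂V₁/∂y = -1
∇×V = (0, -5*z - 6, -1)
At (-1, 1, 3): (0, -21, -1).

(0, -21, -1)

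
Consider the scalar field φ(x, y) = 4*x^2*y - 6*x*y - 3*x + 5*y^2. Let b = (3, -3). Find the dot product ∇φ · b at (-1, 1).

∂φ/∂x = 8*x*y - 6*y - 3
∂φ/∂y = 4*x^2 - 6*x + 10*y
∇φ at (-1, 1) = (-17, 20)
∇φ · b = (-17)(3) + (20)(-3) = -111

-111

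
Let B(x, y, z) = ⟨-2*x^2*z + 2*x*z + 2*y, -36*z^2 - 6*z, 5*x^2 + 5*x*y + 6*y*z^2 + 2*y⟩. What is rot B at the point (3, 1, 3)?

(∇×B)₁ = ∂B₃/∂y − ∂B₂/∂z = 5*x + 6*z^2 + 72*z + 8
(∇×B)₂ = ∂B₁/∂z − ∂B₃/∂x = -2*x^2 - 8*x - 5*y
(∇×B)₃ = ∂B₂/∂x − ∂B₁/∂y = -2
∇×B = (5*x + 6*z^2 + 72*z + 8, -2*x^2 - 8*x - 5*y, -2)
At (3, 1, 3): (293, -47, -2).

(293, -47, -2)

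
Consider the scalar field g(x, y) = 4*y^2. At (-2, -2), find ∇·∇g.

8

∂²g/∂x² = 0
∂²g/∂y² = 8
∇²g = 8
At (-2, -2): 8.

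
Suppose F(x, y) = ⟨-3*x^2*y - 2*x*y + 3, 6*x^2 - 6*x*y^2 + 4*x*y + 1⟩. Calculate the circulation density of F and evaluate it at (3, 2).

∂F₂/∂x = 12*x - 6*y^2 + 4*y
∂F₁/∂y = -3*x^2 - 2*x
Scalar curl = 3*x^2 + 14*x - 6*y^2 + 4*y
At (3, 2): 53.

53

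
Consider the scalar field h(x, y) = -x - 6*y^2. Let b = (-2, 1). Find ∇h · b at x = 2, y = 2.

∂h/∂x = -1
∂h/∂y = -12*y
∇h at (2, 2) = (-1, -24)
∇h · b = (-1)(-2) + (-24)(1) = -22

-22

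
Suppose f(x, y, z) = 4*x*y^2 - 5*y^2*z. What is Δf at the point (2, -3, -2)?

36

∂²f/∂x² = 0
∂²f/∂y² = 2*(4*x - 5*z)
∂²f/∂z² = 0
∇²f = 8*x - 10*z
At (2, -3, -2): 36.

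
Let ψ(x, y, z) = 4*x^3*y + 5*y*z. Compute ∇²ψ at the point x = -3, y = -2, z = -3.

∂²ψ/∂x² = 24*x*y
∂²ψ/∂y² = 0
∂²ψ/∂z² = 0
∇²ψ = 24*x*y
At (-3, -2, -3): 144.

144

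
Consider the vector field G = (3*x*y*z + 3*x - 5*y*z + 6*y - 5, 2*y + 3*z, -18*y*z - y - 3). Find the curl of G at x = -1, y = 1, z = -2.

(32, -8, -22)

(∇×G)₁ = ∂G₃/∂y − ∂G₂/∂z = -18*z - 4
(∇×G)₂ = ∂G₁/∂z − ∂G₃/∂x = 3*x*y - 5*y
(∇×G)₃ = ∂G₂/∂x − ∂G₁/∂y = -3*x*z + 5*z - 6
∇×G = (-18*z - 4, 3*x*y - 5*y, -3*x*z + 5*z - 6)
At (-1, 1, -2): (32, -8, -22).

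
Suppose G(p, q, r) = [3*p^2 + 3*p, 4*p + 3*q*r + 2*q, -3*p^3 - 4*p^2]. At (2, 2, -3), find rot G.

(∇×G)₁ = ∂G₃/∂q − ∂G₂/∂r = -3*q
(∇×G)₂ = ∂G₁/∂r − ∂G₃/∂p = 9*p^2 + 8*p
(∇×G)₃ = ∂G₂/∂p − ∂G₁/∂q = 4
∇×G = (-3*q, 9*p^2 + 8*p, 4)
At (2, 2, -3): (-6, 52, 4).

(-6, 52, 4)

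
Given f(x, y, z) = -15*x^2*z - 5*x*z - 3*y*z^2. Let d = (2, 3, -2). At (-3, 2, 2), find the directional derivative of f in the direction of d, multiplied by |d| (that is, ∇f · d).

∂f/∂x = -30*x*z - 5*z
∂f/∂y = -3*z^2
∂f/∂z = -15*x^2 - 5*x - 6*y*z
∇f at (-3, 2, 2) = (170, -12, -144)
∇f · d = (170)(2) + (-12)(3) + (-144)(-2) = 592

592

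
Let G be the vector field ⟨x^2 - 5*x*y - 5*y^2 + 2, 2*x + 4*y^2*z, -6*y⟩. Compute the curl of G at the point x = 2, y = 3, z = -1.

(-42, 0, 42)

(∇×G)₁ = ∂G₃/∂y − ∂G₂/∂z = -4*y^2 - 6
(∇×G)₂ = ∂G₁/∂z − ∂G₃/∂x = 0
(∇×G)₃ = ∂G₂/∂x − ∂G₁/∂y = 5*x + 10*y + 2
∇×G = (-4*y^2 - 6, 0, 5*x + 10*y + 2)
At (2, 3, -1): (-42, 0, 42).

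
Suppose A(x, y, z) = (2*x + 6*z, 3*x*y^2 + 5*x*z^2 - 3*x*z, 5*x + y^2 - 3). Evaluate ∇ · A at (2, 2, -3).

26

∂A₁/∂x = 2
∂A₂/∂y = 6*x*y
∂A₃/∂z = 0
∇·A = 6*x*y + 2
At (2, 2, -3): 26.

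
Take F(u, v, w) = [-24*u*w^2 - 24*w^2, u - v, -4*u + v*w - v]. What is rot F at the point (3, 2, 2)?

(1, -380, 1)

(∇×F)₁ = ∂F₃/∂v − ∂F₂/∂w = w - 1
(∇×F)₂ = ∂F₁/∂w − ∂F₃/∂u = -48*u*w - 48*w + 4
(∇×F)₃ = ∂F₂/∂u − ∂F₁/∂v = 1
∇×F = (w - 1, -48*u*w - 48*w + 4, 1)
At (3, 2, 2): (1, -380, 1).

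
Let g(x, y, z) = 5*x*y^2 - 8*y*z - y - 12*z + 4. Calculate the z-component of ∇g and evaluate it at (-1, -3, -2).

(∇g)_3 = ∂g/∂z = -8*y - 12
At (-1, -3, -2): 12.

12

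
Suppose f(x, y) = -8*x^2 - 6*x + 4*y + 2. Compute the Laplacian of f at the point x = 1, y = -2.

∂²f/∂x² = -16
∂²f/∂y² = 0
∇²f = -16
At (1, -2): -16.

-16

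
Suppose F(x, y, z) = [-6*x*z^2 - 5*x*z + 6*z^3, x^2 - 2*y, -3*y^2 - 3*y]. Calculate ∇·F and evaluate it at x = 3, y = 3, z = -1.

-3

∂F₁/∂x = -6*z^2 - 5*z
∂F₂/∂y = -2
∂F₃/∂z = 0
∇·F = -6*z^2 - 5*z - 2
At (3, 3, -1): -3.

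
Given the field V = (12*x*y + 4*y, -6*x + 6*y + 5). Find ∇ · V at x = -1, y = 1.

18

∂V₁/∂x = 12*y
∂V₂/∂y = 6
∇·V = 12*y + 6
At (-1, 1): 18.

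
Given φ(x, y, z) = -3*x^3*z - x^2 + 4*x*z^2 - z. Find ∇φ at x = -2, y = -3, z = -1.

∂φ/∂x = -9*x^2*z - 2*x + 4*z^2
∂φ/∂y = 0
∂φ/∂z = -3*x^3 + 8*x*z - 1
∇φ = (-9*x^2*z - 2*x + 4*z^2, 0, -3*x^3 + 8*x*z - 1)
At (-2, -3, -1): (44, 0, 39).

(44, 0, 39)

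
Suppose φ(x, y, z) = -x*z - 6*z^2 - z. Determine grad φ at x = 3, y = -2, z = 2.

(-2, 0, -28)

∂φ/∂x = -z
∂φ/∂y = 0
∂φ/∂z = -x - 12*z - 1
∇φ = (-z, 0, -x - 12*z - 1)
At (3, -2, 2): (-2, 0, -28).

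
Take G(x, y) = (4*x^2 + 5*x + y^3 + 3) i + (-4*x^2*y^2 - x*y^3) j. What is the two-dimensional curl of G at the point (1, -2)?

-36

∂G₂/∂x = -8*x*y^2 - y^3
∂G₁/∂y = 3*y^2
Scalar curl = -8*x*y^2 - y^3 - 3*y^2
At (1, -2): -36.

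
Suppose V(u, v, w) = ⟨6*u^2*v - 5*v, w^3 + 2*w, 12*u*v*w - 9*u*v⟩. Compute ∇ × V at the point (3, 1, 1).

(∇×V)₁ = ∂V₃/∂v − ∂V₂/∂w = 12*u*w - 9*u - 3*w^2 - 2
(∇×V)₂ = ∂V₁/∂w − ∂V₃/∂u = -12*v*w + 9*v
(∇×V)₃ = ∂V₂/∂u − ∂V₁/∂v = -6*u^2 + 5
∇×V = (12*u*w - 9*u - 3*w^2 - 2, -12*v*w + 9*v, -6*u^2 + 5)
At (3, 1, 1): (4, -3, -49).

(4, -3, -49)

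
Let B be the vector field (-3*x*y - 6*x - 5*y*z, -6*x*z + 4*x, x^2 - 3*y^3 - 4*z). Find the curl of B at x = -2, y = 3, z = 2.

(∇×B)₁ = ∂B₃/∂y − ∂B₂/∂z = 6*x - 9*y^2
(∇×B)₂ = ∂B₁/∂z − ∂B₃/∂x = -2*x - 5*y
(∇×B)₃ = ∂B₂/∂x − ∂B₁/∂y = 3*x - z + 4
∇×B = (6*x - 9*y^2, -2*x - 5*y, 3*x - z + 4)
At (-2, 3, 2): (-93, -11, -4).

(-93, -11, -4)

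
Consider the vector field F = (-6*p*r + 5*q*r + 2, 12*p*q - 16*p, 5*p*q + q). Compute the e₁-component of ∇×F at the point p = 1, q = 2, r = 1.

6

(∇×F)_1 = ∂F₃/∂q − ∂F₂/∂r
= 5*p + 1 − (0)
= 5*p + 1
At (1, 2, 1): 6.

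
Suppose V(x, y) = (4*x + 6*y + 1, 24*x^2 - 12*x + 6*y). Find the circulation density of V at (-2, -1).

∂V₂/∂x = 48*x - 12
∂V₁/∂y = 6
Scalar curl = 48*x - 18
At (-2, -1): -114.

-114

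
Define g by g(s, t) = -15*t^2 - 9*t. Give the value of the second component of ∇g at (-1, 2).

(∇g)_2 = ∂g/∂t = -30*t - 9
At (-1, 2): -69.

-69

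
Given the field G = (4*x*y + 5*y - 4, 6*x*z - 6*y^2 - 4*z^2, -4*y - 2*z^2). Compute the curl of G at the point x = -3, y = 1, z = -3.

(-10, 0, -11)

(∇×G)₁ = ∂G₃/∂y − ∂G₂/∂z = -6*x + 8*z - 4
(∇×G)₂ = ∂G₁/∂z − ∂G₃/∂x = 0
(∇×G)₃ = ∂G₂/∂x − ∂G₁/∂y = -4*x + 6*z - 5
∇×G = (-6*x + 8*z - 4, 0, -4*x + 6*z - 5)
At (-3, 1, -3): (-10, 0, -11).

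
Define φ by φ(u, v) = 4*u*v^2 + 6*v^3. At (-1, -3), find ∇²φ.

∂²φ/∂u² = 0
∂²φ/∂v² = 4*(2*u + 9*v)
∇²φ = 8*u + 36*v
At (-1, -3): -116.

-116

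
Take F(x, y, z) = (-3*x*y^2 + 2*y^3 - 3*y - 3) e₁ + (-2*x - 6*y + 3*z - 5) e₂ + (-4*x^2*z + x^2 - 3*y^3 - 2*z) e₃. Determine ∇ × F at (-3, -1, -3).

(∇×F)₁ = ∂F₃/∂y − ∂F₂/∂z = -9*y^2 - 3
(∇×F)₂ = ∂F₁/∂z − ∂F₃/∂x = 8*x*z - 2*x
(∇×F)₃ = ∂F₂/∂x − ∂F₁/∂y = 6*x*y - 6*y^2 + 1
∇×F = (-9*y^2 - 3, 8*x*z - 2*x, 6*x*y - 6*y^2 + 1)
At (-3, -1, -3): (-12, 78, 13).

(-12, 78, 13)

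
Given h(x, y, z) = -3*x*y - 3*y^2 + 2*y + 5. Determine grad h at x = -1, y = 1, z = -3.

∂h/∂x = -3*y
∂h/∂y = -3*x - 6*y + 2
∂h/∂z = 0
∇h = (-3*y, -3*x - 6*y + 2, 0)
At (-1, 1, -3): (-3, -1, 0).

(-3, -1, 0)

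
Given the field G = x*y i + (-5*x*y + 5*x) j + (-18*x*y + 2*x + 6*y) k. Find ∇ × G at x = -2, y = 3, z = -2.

(42, 52, -8)

(∇×G)₁ = ∂G₃/∂y − ∂G₂/∂z = -18*x + 6
(∇×G)₂ = ∂G₁/∂z − ∂G₃/∂x = 18*y - 2
(∇×G)₃ = ∂G₂/∂x − ∂G₁/∂y = -x - 5*y + 5
∇×G = (-18*x + 6, 18*y - 2, -x - 5*y + 5)
At (-2, 3, -2): (42, 52, -8).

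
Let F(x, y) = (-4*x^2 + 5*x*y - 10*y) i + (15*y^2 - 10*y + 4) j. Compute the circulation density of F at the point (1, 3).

∂F₂/∂x = 0
∂F₁/∂y = 5*x - 10
Scalar curl = -5*x + 10
At (1, 3): 5.

5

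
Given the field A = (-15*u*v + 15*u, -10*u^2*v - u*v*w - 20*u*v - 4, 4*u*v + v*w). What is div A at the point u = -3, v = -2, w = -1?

∂A₁/∂u = -15*v + 15
∂A₂/∂v = -10*u^2 - u*w - 20*u
∂A₃/∂w = v
∇·A = -10*u^2 - u*w - 20*u - 14*v + 15
At (-3, -2, -1): 10.

10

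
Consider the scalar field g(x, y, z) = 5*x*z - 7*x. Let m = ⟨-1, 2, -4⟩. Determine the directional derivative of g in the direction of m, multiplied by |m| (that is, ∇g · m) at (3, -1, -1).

∂g/∂x = 5*z - 7
∂g/∂y = 0
∂g/∂z = 5*x
∇g at (3, -1, -1) = (-12, 0, 15)
∇g · m = (-12)(-1) + (0)(2) + (15)(-4) = -48

-48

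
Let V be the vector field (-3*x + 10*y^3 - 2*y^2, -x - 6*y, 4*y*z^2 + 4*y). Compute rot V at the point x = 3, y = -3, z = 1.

(8, 0, -283)

(∇×V)₁ = ∂V₃/∂y − ∂V₂/∂z = 4*z^2 + 4
(∇×V)₂ = ∂V₁/∂z − ∂V₃/∂x = 0
(∇×V)₃ = ∂V₂/∂x − ∂V₁/∂y = -30*y^2 + 4*y - 1
∇×V = (4*z^2 + 4, 0, -30*y^2 + 4*y - 1)
At (3, -3, 1): (8, 0, -283).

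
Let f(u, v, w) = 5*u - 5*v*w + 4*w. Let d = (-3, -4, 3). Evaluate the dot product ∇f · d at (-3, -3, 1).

62

∂f/∂u = 5
∂f/∂v = -5*w
∂f/∂w = -5*v + 4
∇f at (-3, -3, 1) = (5, -5, 19)
∇f · d = (5)(-3) + (-5)(-4) + (19)(3) = 62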